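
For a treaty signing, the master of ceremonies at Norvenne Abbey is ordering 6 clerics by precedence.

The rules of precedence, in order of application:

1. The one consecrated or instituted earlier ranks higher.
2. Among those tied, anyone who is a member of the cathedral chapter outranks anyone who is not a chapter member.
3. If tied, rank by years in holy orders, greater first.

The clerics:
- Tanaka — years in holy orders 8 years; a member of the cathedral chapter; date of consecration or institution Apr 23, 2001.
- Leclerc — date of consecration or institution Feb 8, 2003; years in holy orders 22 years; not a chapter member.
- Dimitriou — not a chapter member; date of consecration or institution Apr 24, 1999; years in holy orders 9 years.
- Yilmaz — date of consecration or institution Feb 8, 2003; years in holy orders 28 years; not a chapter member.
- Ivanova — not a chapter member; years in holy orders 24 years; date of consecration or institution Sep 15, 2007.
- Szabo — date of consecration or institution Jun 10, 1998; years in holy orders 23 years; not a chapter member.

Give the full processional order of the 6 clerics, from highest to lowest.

By date of consecration or institution (earlier first): Szabo (Jun 10, 1998); then Dimitriou (Apr 24, 1999); then Tanaka (Apr 23, 2001); then Yilmaz and Leclerc (both Feb 8, 2003); then Ivanova (Sep 15, 2007).
Yilmaz and Leclerc are each not a chapter member, so the next rule applies.
Among Yilmaz and Leclerc, by years in holy orders (higher first): Yilmaz (28 years) before Leclerc (22 years).
Full order: Szabo, Dimitriou, Tanaka, Yilmaz, Leclerc, Ivanova.

Szabo, Dimitriou, Tanaka, Yilmaz, Leclerc, Ivanova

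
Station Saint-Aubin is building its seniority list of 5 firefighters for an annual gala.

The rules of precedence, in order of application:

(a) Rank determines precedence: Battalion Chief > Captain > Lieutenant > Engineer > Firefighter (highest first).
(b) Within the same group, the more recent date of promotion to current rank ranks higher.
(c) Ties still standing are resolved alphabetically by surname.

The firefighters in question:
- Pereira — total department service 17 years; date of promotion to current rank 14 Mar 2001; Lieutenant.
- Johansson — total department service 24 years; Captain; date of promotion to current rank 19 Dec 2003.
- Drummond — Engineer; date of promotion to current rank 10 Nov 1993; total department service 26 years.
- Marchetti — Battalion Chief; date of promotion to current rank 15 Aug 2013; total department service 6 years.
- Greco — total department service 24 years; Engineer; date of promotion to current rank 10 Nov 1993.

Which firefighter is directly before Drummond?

Pereira

By rank: Marchetti (Battalion Chief); then Johansson (Captain); then Pereira (Lieutenant); then Drummond and Greco (Engineer).
Drummond and Greco both have date of promotion to current rank 10 Nov 1993, so the next rule applies.
Among Drummond and Greco, alphabetically by surname: Drummond before Greco.
Order: Marchetti, Johansson, Pereira, Drummond, Greco.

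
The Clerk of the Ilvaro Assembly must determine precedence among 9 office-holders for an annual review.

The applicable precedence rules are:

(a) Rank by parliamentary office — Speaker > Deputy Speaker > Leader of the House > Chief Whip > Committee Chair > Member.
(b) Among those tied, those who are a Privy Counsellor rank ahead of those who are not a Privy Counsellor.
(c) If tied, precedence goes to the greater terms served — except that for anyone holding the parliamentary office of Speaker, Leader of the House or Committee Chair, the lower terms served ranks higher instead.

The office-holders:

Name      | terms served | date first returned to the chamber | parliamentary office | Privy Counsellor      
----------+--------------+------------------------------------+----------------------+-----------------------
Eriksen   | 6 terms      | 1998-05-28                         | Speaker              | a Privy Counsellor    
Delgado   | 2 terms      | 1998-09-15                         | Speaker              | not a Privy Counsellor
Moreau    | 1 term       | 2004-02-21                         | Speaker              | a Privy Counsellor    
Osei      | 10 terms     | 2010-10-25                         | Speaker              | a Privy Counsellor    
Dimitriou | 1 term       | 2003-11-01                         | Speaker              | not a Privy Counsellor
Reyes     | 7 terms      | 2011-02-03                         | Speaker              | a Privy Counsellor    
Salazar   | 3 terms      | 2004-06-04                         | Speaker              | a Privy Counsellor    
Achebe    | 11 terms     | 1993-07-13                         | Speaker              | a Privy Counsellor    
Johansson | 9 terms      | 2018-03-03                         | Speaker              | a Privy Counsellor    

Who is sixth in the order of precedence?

Osei

By parliamentary office: Moreau, Salazar, Eriksen, Reyes, Johansson, Osei, Achebe, Dimitriou and Delgado (Speaker).
Among Moreau, Salazar, Eriksen, Reyes, Johansson, Osei, Achebe, Dimitriou and Delgado, a Privy Counsellor before not a Privy Counsellor: Moreau, Salazar, Eriksen, Reyes, Johansson, Osei and Achebe (a Privy Counsellor) before Dimitriou and Delgado (not a Privy Counsellor).
Among Moreau, Salazar, Eriksen, Reyes, Johansson, Osei and Achebe, by terms served (lower first) (reversed rule for this group): Moreau (1 term) before Salazar (3 terms) before Eriksen (6 terms) before Reyes (7 terms) before Johansson (9 terms) before Osei (10 terms) before Achebe (11 terms).
Among Dimitriou and Delgado, by terms served (lower first) (reversed rule for this group): Dimitriou (1 term) before Delgado (2 terms).
Order: Moreau, Salazar, Eriksen, Reyes, Johansson, Osei, Achebe, Dimitriou, Delgado.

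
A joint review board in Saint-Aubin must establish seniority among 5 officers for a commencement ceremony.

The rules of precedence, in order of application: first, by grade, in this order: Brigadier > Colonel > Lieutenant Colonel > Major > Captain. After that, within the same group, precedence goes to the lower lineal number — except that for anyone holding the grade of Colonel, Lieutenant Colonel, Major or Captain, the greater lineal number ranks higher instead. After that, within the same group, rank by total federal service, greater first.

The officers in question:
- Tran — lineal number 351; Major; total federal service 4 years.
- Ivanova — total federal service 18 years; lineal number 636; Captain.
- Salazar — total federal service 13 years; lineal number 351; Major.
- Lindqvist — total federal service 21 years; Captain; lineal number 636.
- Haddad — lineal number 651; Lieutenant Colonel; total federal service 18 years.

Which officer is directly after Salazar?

By grade: Haddad (Lieutenant Colonel); then Salazar and Tran (Major); then Lindqvist and Ivanova (Captain).
Salazar and Tran both have lineal number 351, so the next rule applies.
Among Salazar and Tran, by total federal service (higher first): Salazar (13 years) before Tran (4 years).
Lindqvist and Ivanova both have lineal number 636, so the next rule applies.
Among Lindqvist and Ivanova, by total federal service (higher first): Lindqvist (21 years) before Ivanova (18 years).
Order: Haddad, Salazar, Tran, Lindqvist, Ivanova.

Tran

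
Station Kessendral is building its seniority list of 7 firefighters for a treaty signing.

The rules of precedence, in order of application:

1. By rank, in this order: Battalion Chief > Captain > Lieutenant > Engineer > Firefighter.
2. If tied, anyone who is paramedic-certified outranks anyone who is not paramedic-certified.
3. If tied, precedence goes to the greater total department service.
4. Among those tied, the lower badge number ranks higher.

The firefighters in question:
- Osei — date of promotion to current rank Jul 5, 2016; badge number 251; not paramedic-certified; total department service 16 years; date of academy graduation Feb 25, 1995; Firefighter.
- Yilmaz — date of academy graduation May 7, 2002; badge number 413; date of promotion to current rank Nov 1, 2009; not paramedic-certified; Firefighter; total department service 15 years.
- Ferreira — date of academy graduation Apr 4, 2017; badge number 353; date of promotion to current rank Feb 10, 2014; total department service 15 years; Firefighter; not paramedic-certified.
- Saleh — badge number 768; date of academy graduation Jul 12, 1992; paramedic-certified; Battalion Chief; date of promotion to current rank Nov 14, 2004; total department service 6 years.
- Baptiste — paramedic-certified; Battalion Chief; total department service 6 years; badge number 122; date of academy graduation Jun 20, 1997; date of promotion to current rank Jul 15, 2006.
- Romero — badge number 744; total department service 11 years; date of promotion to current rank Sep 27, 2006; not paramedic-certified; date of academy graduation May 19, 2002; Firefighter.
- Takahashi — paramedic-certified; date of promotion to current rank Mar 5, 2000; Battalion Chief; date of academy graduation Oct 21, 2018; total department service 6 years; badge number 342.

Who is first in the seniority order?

By rank: Baptiste, Takahashi and Saleh (Battalion Chief); then Osei, Ferreira, Yilmaz and Romero (Firefighter).
Baptiste, Takahashi and Saleh are each paramedic-certified, so the next rule applies.
Baptiste, Takahashi and Saleh all have total department service 6 years, so the next rule applies.
Among Baptiste, Takahashi and Saleh, by badge number (lower first): Baptiste (122) before Takahashi (342) before Saleh (768).
Osei, Ferreira, Yilmaz and Romero are each not paramedic-certified, so the next rule applies.
Among Osei, Ferreira, Yilmaz and Romero, by total department service (higher first): Osei (16 years) before Ferreira and Yilmaz (15 years) before Romero (11 years).
Among Ferreira and Yilmaz, by badge number (lower first): Ferreira (353) before Yilmaz (413).
Order: Baptiste, Takahashi, Saleh, Osei, Ferreira, Yilmaz, Romero.

Baptiste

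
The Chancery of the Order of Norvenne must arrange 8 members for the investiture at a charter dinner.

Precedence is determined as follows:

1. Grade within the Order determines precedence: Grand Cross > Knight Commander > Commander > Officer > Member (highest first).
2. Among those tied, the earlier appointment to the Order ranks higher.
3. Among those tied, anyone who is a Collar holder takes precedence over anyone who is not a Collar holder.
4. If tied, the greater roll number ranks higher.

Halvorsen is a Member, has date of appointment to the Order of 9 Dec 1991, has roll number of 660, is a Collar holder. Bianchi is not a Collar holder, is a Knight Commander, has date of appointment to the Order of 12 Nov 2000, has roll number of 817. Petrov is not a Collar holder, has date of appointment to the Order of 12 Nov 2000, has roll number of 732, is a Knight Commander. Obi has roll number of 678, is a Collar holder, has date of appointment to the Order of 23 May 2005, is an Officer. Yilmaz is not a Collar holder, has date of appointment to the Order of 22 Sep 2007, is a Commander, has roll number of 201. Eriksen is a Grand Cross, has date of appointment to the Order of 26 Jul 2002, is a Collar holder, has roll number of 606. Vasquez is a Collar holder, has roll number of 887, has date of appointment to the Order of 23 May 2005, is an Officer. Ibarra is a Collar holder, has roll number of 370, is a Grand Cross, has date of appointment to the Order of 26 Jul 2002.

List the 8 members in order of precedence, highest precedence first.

By grade within the Order: Eriksen and Ibarra (Grand Cross); then Bianchi and Petrov (Knight Commander); then Yilmaz (Commander); then Vasquez and Obi (Officer); then Halvorsen (Member).
Eriksen and Ibarra both have date of appointment to the Order 26 Jul 2002, so the next rule applies.
Eriksen and Ibarra are each a Collar holder, so the next rule applies.
Among Eriksen and Ibarra, by roll number (higher first): Eriksen (606) before Ibarra (370).
Bianchi and Petrov both have date of appointment to the Order 12 Nov 2000, so the next rule applies.
Bianchi and Petrov are each not a Collar holder, so the next rule applies.
Among Bianchi and Petrov, by roll number (higher first): Bianchi (817) before Petrov (732).
Vasquez and Obi both have date of appointment to the Order 23 May 2005, so the next rule applies.
Vasquez and Obi are each a Collar holder, so the next rule applies.
Among Vasquez and Obi, by roll number (higher first): Vasquez (887) before Obi (678).
Full order: Eriksen, Ibarra, Bianchi, Petrov, Yilmaz, Vasquez, Obi, Halvorsen.

Eriksen, Ibarra, Bianchi, Petrov, Yilmaz, Vasquez, Obi, Halvorsen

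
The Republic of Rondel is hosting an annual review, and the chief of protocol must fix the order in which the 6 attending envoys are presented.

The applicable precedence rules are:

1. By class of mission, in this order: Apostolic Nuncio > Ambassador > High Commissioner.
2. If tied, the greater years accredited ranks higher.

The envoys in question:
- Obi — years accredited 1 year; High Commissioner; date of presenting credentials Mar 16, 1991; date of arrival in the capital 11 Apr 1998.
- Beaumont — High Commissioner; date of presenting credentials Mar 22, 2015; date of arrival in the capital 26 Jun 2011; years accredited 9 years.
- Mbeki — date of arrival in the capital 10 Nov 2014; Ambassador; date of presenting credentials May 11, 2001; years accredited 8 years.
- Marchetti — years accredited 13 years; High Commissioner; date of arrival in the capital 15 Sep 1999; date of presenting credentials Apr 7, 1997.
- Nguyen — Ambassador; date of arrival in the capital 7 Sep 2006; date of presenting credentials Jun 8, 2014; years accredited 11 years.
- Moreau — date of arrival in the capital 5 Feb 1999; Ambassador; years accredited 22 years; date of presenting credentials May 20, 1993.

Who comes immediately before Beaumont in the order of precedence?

Marchetti

By class of mission: Moreau, Nguyen and Mbeki (Ambassador); then Marchetti, Beaumont and Obi (High Commissioner).
Among Moreau, Nguyen and Mbeki, by years accredited (higher first): Moreau (22 years) before Nguyen (11 years) before Mbeki (8 years).
Among Marchetti, Beaumont and Obi, by years accredited (higher first): Marchetti (13 years) before Beaumont (9 years) before Obi (1 year).
Order: Moreau, Nguyen, Mbeki, Marchetti, Beaumont, Obi.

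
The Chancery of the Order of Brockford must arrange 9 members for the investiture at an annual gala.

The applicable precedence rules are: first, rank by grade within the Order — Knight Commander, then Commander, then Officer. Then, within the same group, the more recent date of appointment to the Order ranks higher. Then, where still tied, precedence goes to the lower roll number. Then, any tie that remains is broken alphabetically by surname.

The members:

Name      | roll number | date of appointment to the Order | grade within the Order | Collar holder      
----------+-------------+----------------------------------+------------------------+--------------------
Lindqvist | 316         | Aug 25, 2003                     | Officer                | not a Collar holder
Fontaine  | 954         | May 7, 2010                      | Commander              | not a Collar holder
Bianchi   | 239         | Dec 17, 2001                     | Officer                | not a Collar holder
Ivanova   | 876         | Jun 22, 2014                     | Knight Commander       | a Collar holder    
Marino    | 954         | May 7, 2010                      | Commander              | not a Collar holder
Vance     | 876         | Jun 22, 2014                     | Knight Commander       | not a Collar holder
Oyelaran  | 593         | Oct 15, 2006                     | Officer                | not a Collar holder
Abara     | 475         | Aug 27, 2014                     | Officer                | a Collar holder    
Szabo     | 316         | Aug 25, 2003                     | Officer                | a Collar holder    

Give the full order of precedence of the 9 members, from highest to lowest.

By grade within the Order: Ivanova and Vance (Knight Commander); then Fontaine and Marino (Commander); then Abara, Oyelaran, Lindqvist, Szabo and Bianchi (Officer).
Ivanova and Vance both have date of appointment to the Order Jun 22, 2014, so the next rule applies.
Ivanova and Vance both have roll number 876, so the next rule applies.
Among Ivanova and Vance, alphabetically by surname: Ivanova before Vance.
Fontaine and Marino both have date of appointment to the Order May 7, 2010, so the next rule applies.
Fontaine and Marino both have roll number 954, so the next rule applies.
Among Fontaine and Marino, alphabetically by surname: Fontaine before Marino.
Among Abara, Oyelaran, Lindqvist, Szabo and Bianchi, by date of appointment to the Order (later first): Abara (Aug 27, 2014) before Oyelaran (Oct 15, 2006) before Lindqvist and Szabo (Aug 25, 2003) before Bianchi (Dec 17, 2001).
Lindqvist and Szabo both have roll number 316, so the next rule applies.
Among Lindqvist and Szabo, alphabetically by surname: Lindqvist before Szabo.
Full order: Ivanova, Vance, Fontaine, Marino, Abara, Oyelaran, Lindqvist, Szabo, Bianchi.

Ivanova, Vance, Fontaine, Marino, Abara, Oyelaran, Lindqvist, Szabo, Bianchi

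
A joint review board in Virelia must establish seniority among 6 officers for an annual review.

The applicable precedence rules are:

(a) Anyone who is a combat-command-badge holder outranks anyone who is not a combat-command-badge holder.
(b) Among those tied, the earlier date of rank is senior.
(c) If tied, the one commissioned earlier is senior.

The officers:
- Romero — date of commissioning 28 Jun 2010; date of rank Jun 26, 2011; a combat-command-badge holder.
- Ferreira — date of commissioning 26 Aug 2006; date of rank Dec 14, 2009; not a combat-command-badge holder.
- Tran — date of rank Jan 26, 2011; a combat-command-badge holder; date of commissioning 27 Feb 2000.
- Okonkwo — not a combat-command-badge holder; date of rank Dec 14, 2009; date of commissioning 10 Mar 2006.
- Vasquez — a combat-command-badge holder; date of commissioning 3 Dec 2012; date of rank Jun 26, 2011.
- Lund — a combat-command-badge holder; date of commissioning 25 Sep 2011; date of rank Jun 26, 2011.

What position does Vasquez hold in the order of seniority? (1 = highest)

By the first rule: Tran, Romero, Lund and Vasquez (each a combat-command-badge holder); then Okonkwo and Ferreira (both not a combat-command-badge holder).
Among Tran, Romero, Lund and Vasquez, by date of rank (earlier first): Tran (Jan 26, 2011) before Romero, Lund and Vasquez (Jun 26, 2011).
Among Romero, Lund and Vasquez, by date of commissioning (earlier first): Romero (28 Jun 2010) before Lund (25 Sep 2011) before Vasquez (3 Dec 2012).
Okonkwo and Ferreira both have date of rank Dec 14, 2009, so the next rule applies.
Among Okonkwo and Ferreira, by date of commissioning (earlier first): Okonkwo (10 Mar 2006) before Ferreira (26 Aug 2006).
Order: Tran, Romero, Lund, Vasquez, Okonkwo, Ferreira. So position 4.

4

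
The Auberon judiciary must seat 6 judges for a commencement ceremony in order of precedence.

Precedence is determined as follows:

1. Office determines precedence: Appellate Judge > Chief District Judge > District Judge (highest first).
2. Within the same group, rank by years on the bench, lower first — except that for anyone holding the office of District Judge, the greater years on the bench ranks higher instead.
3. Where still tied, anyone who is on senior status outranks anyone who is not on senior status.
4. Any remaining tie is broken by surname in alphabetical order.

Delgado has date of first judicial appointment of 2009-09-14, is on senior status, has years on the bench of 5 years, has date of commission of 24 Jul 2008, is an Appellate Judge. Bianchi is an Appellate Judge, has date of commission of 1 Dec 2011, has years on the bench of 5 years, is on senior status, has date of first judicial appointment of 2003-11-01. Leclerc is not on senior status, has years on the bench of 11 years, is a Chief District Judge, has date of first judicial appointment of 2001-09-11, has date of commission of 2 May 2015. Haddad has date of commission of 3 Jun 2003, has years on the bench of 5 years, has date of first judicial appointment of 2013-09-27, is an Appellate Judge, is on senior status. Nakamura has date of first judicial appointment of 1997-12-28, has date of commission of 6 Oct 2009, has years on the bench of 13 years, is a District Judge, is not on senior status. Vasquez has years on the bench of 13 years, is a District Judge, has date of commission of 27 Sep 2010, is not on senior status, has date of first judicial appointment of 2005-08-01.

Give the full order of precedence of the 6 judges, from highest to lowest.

By office: Bianchi, Delgado and Haddad (Appellate Judge); then Leclerc (Chief District Judge); then Nakamura and Vasquez (District Judge).
Bianchi, Delgado and Haddad all have years on the bench 5 years, so the next rule applies.
Bianchi, Delgado and Haddad are each on senior status, so the next rule applies.
Among Bianchi, Delgado and Haddad, alphabetically by surname: Bianchi before Delgado before Haddad.
Nakamura and Vasquez both have years on the bench 13 years, so the next rule applies.
Nakamura and Vasquez are each not on senior status, so the next rule applies.
Among Nakamura and Vasquez, alphabetically by surname: Nakamura before Vasquez.
Full order: Bianchi, Delgado, Haddad, Leclerc, Nakamura, Vasquez.

Bianchi, Delgado, Haddad, Leclerc, Nakamura, Vasquez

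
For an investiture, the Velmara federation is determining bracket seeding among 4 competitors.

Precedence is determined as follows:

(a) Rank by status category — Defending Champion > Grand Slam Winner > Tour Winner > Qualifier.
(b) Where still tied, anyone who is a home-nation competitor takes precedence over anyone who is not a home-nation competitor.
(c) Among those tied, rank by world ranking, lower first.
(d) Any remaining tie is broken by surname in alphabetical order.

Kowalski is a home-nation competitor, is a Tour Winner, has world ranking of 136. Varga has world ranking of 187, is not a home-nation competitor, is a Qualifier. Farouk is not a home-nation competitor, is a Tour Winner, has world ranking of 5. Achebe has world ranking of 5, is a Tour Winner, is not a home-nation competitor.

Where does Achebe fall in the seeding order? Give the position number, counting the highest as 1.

2

By status category: Kowalski, Achebe and Farouk (Tour Winner); then Varga (Qualifier).
Among Kowalski, Achebe and Farouk, a home-nation competitor before not a home-nation competitor: Kowalski (a home-nation competitor) before Achebe and Farouk (not a home-nation competitor).
Achebe and Farouk both have world ranking 5, so the next rule applies.
Among Achebe and Farouk, alphabetically by surname: Achebe before Farouk.
Order: Kowalski, Achebe, Farouk, Varga. So position 2.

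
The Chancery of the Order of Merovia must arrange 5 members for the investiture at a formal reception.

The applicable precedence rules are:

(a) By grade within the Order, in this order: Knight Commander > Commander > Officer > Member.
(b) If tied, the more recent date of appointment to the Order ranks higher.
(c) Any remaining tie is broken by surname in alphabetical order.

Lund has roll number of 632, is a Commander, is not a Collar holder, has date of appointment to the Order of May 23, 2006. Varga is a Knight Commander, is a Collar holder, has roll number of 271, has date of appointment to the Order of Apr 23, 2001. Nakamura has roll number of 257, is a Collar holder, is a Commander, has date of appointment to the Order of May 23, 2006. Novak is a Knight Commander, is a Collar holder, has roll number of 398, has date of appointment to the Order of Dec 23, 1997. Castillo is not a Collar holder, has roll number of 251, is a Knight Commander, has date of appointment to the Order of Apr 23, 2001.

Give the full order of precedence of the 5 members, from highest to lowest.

Castillo, Varga, Novak, Lund, Nakamura

By grade within the Order: Castillo, Varga and Novak (Knight Commander); then Lund and Nakamura (Commander).
Among Castillo, Varga and Novak, by date of appointment to the Order (later first): Castillo and Varga (Apr 23, 2001) before Novak (Dec 23, 1997).
Among Castillo and Varga, alphabetically by surname: Castillo before Varga.
Lund and Nakamura both have date of appointment to the Order May 23, 2006, so the next rule applies.
Among Lund and Nakamura, alphabetically by surname: Lund before Nakamura.
Full order: Castillo, Varga, Novak, Lund, Nakamura.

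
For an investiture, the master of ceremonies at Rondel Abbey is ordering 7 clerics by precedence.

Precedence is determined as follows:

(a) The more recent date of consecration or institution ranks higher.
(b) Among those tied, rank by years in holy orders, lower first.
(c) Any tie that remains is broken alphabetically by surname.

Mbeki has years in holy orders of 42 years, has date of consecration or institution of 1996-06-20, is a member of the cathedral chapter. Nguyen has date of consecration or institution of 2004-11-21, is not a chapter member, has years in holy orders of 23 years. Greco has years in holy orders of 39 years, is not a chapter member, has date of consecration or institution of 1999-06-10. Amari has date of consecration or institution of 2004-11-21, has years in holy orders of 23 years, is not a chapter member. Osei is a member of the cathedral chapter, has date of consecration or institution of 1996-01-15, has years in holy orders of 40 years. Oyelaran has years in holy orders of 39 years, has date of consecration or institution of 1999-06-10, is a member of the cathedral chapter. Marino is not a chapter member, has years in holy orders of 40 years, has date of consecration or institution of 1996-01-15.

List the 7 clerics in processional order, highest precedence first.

Amari, Nguyen, Greco, Oyelaran, Mbeki, Marino, Osei

By date of consecration or institution (later first): Amari and Nguyen (both 2004-11-21); then Greco and Oyelaran (both 1999-06-10); then Mbeki (1996-06-20); then Marino and Osei (both 1996-01-15).
Amari and Nguyen both have years in holy orders 23 years, so the next rule applies.
Among Amari and Nguyen, alphabetically by surname: Amari before Nguyen.
Greco and Oyelaran both have years in holy orders 39 years, so the next rule applies.
Among Greco and Oyelaran, alphabetically by surname: Greco before Oyelaran.
Marino and Osei both have years in holy orders 40 years, so the next rule applies.
Among Marino and Osei, alphabetically by surname: Marino before Osei.
Full order: Amari, Nguyen, Greco, Oyelaran, Mbeki, Marino, Osei.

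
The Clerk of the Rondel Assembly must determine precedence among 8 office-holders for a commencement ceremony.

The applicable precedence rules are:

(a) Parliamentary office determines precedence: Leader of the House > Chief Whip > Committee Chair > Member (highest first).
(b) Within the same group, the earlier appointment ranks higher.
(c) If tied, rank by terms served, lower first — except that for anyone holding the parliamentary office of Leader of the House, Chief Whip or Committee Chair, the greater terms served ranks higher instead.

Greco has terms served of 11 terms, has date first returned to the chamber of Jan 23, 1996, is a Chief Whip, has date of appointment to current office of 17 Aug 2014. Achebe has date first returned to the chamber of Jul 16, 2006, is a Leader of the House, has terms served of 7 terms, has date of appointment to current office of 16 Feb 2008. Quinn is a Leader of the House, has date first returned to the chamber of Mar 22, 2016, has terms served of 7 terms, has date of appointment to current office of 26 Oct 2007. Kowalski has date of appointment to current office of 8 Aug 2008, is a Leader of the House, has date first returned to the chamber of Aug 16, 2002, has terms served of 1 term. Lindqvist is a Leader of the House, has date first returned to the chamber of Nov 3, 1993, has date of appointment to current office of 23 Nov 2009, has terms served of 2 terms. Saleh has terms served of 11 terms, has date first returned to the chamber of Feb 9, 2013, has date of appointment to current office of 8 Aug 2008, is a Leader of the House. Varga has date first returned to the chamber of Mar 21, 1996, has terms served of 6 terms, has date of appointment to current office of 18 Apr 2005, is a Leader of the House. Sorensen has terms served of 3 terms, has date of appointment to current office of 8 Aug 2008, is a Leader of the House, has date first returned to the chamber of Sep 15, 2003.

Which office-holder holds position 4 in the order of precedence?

By parliamentary office: Varga, Quinn, Achebe, Saleh, Sorensen, Kowalski and Lindqvist (Leader of the House); then Greco (Chief Whip).
Among Varga, Quinn, Achebe, Saleh, Sorensen, Kowalski and Lindqvist, by date of appointment to current office (earlier first): Varga (18 Apr 2005) before Quinn (26 Oct 2007) before Achebe (16 Feb 2008) before Saleh, Sorensen and Kowalski (8 Aug 2008) before Lindqvist (23 Nov 2009).
Among Saleh, Sorensen and Kowalski, by terms served (higher first) (reversed rule for this group): Saleh (11 terms) before Sorensen (3 terms) before Kowalski (1 term).
Order: Varga, Quinn, Achebe, Saleh, Sorensen, Kowalski, Lindqvist, Greco.

Saleh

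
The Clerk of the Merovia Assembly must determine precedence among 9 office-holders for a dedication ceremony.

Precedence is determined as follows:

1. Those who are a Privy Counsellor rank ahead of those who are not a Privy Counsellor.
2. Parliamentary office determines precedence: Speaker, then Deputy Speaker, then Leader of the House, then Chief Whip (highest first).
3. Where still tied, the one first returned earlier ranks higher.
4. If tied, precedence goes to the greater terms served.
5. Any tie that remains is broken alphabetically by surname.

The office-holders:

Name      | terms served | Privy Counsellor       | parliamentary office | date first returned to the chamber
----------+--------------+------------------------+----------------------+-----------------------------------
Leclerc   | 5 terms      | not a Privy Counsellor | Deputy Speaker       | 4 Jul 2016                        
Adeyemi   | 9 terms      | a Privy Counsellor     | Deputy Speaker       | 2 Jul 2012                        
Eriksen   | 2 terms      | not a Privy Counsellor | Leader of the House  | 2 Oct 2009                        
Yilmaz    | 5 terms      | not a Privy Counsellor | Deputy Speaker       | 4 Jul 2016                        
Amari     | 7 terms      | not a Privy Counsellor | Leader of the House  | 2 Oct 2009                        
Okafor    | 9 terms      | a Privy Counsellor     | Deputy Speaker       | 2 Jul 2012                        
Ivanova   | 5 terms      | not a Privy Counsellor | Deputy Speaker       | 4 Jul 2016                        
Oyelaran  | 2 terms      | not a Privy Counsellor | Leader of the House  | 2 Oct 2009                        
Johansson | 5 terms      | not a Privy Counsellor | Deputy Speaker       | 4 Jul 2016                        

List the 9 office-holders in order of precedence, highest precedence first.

Adeyemi, Okafor, Ivanova, Johansson, Leclerc, Yilmaz, Amari, Eriksen, Oyelaran

By the first rule: Adeyemi and Okafor (both a Privy Counsellor); then Ivanova, Johansson, Leclerc, Yilmaz, Amari, Eriksen and Oyelaran (each not a Privy Counsellor).
Adeyemi and Okafor are each Deputy Speaker, so the next rule applies.
Adeyemi and Okafor both have date first returned to the chamber 2 Jul 2012, so the next rule applies.
Adeyemi and Okafor both have terms served 9 terms, so the next rule applies.
Among Adeyemi and Okafor, alphabetically by surname: Adeyemi before Okafor.
Among Ivanova, Johansson, Leclerc, Yilmaz, Amari, Eriksen and Oyelaran, by parliamentary office: Ivanova, Johansson, Leclerc and Yilmaz (Deputy Speaker) before Amari, Eriksen and Oyelaran (Leader of the House).
Ivanova, Johansson, Leclerc and Yilmaz all have date first returned to the chamber 4 Jul 2016, so the next rule applies.
Ivanova, Johansson, Leclerc and Yilmaz all have terms served 5 terms, so the next rule applies.
Among Ivanova, Johansson, Leclerc and Yilmaz, alphabetically by surname: Ivanova before Johansson before Leclerc before Yilmaz.
Amari, Eriksen and Oyelaran all have date first returned to the chamber 2 Oct 2009, so the next rule applies.
Among Amari, Eriksen and Oyelaran, by terms served (higher first): Amari (7 terms) before Eriksen and Oyelaran (2 terms).
Among Eriksen and Oyelaran, alphabetically by surname: Eriksen before Oyelaran.
Full order: Adeyemi, Okafor, Ivanova, Johansson, Leclerc, Yilmaz, Amari, Eriksen, Oyelaran.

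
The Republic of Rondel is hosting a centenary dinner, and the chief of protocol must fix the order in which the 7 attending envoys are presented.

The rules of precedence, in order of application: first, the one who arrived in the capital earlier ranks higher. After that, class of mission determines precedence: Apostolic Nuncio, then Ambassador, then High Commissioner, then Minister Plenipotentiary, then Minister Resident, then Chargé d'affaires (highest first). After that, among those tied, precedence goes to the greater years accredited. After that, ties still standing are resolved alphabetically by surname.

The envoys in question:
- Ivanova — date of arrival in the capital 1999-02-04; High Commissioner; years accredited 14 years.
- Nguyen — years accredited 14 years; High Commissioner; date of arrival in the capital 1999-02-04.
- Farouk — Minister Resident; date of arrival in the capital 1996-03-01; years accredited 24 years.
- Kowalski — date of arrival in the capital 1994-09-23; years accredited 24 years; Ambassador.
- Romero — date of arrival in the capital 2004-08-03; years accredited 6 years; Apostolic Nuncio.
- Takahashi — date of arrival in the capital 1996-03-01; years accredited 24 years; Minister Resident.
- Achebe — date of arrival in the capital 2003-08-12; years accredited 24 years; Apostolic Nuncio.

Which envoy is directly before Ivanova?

Takahashi

By date of arrival in the capital (earlier first): Kowalski (1994-09-23); then Farouk and Takahashi (both 1996-03-01); then Ivanova and Nguyen (both 1999-02-04); then Achebe (2003-08-12); then Romero (2004-08-03).
Farouk and Takahashi are each Minister Resident, so the next rule applies.
Farouk and Takahashi both have years accredited 24 years, so the next rule applies.
Among Farouk and Takahashi, alphabetically by surname: Farouk before Takahashi.
Ivanova and Nguyen are each High Commissioner, so the next rule applies.
Ivanova and Nguyen both have years accredited 14 years, so the next rule applies.
Among Ivanova and Nguyen, alphabetically by surname: Ivanova before Nguyen.
Order: Kowalski, Farouk, Takahashi, Ivanova, Nguyen, Achebe, Romero.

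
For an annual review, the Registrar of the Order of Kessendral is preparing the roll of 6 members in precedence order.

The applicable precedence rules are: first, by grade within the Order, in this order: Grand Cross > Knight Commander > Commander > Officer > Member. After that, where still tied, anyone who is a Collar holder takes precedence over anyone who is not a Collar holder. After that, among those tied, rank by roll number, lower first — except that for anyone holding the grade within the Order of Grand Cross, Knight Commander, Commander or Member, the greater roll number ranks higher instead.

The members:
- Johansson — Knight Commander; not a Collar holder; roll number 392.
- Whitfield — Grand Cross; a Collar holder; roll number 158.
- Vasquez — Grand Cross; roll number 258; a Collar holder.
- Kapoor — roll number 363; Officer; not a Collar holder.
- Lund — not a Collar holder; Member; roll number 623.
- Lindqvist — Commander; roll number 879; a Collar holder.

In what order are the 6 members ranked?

Vasquez, Whitfield, Johansson, Lindqvist, Kapoor, Lund

By grade within the Order: Vasquez and Whitfield (Grand Cross); then Johansson (Knight Commander); then Lindqvist (Commander); then Kapoor (Officer); then Lund (Member).
Vasquez and Whitfield are each a Collar holder, so the next rule applies.
Among Vasquez and Whitfield, by roll number (higher first) (reversed rule for this group): Vasquez (258) before Whitfield (158).
Full order: Vasquez, Whitfield, Johansson, Lindqvist, Kapoor, Lund.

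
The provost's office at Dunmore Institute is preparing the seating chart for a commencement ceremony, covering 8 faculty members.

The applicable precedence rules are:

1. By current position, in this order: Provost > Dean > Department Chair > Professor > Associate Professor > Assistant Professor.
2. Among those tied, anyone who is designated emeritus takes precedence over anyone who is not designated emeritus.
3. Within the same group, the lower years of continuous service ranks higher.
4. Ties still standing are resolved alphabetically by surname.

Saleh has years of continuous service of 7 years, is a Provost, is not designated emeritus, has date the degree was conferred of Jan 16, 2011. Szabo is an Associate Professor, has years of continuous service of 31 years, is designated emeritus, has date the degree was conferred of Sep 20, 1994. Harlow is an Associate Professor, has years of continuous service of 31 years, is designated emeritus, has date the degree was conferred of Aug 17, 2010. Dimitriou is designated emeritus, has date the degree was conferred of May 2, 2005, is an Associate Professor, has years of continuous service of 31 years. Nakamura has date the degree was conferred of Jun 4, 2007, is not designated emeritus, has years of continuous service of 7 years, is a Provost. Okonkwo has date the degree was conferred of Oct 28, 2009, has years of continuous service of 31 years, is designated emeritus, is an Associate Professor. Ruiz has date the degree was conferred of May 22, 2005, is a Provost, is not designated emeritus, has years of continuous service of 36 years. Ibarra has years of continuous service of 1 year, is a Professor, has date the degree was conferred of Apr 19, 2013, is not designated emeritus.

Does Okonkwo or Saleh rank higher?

Saleh

By current position: Nakamura, Saleh and Ruiz (Provost); then Ibarra (Professor); then Dimitriou, Harlow, Okonkwo and Szabo (Associate Professor).
Nakamura, Saleh and Ruiz are each not designated emeritus, so the next rule applies.
Among Nakamura, Saleh and Ruiz, by years of continuous service (lower first): Nakamura and Saleh (7 years) before Ruiz (36 years).
Among Nakamura and Saleh, alphabetically by surname: Nakamura before Saleh.
Dimitriou, Harlow, Okonkwo and Szabo are each designated emeritus, so the next rule applies.
Dimitriou, Harlow, Okonkwo and Szabo all have years of continuous service 31 years, so the next rule applies.
Among Dimitriou, Harlow, Okonkwo and Szabo, alphabetically by surname: Dimitriou before Harlow before Okonkwo before Szabo.
So Saleh takes precedence.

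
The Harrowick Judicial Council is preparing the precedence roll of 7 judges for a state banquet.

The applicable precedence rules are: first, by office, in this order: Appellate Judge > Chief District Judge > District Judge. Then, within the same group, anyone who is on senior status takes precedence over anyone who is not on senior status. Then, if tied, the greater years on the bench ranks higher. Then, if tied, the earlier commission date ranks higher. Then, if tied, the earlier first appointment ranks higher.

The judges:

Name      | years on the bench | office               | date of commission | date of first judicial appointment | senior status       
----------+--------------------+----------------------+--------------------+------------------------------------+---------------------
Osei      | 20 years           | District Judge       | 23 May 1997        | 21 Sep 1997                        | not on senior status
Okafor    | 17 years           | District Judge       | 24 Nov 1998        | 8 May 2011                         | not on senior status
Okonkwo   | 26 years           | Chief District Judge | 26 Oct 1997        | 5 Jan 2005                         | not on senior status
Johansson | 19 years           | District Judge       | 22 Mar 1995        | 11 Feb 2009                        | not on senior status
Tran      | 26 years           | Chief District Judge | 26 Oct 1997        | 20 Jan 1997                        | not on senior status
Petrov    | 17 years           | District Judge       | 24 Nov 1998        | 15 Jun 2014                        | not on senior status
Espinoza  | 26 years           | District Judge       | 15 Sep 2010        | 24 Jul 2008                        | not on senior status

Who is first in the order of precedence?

Tran

By office: Tran and Okonkwo (Chief District Judge); then Espinoza, Osei, Johansson, Okafor and Petrov (District Judge).
Tran and Okonkwo are each not on senior status, so the next rule applies.
Tran and Okonkwo both have years on the bench 26 years, so the next rule applies.
Tran and Okonkwo both have date of commission 26 Oct 1997, so the next rule applies.
Among Tran and Okonkwo, by date of first judicial appointment (earlier first): Tran (20 Jan 1997) before Okonkwo (5 Jan 2005).
Espinoza, Osei, Johansson, Okafor and Petrov are each not on senior status, so the next rule applies.
Among Espinoza, Osei, Johansson, Okafor and Petrov, by years on the bench (higher first): Espinoza (26 years) before Osei (20 years) before Johansson (19 years) before Okafor and Petrov (17 years).
Okafor and Petrov both have date of commission 24 Nov 1998, so the next rule applies.
Among Okafor and Petrov, by date of first judicial appointment (earlier first): Okafor (8 May 2011) before Petrov (15 Jun 2014).
Order: Tran, Okonkwo, Espinoza, Osei, Johansson, Okafor, Petrov.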